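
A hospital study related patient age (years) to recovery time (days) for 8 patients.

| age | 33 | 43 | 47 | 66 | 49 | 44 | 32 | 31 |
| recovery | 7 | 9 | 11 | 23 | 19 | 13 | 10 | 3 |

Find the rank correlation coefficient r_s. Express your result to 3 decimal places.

0.905

Rank age: 3, 4, 6, 8, 7, 5, 2, 1
Rank recovery: 2, 3, 5, 8, 7, 6, 4, 1
d = rank(age) − rank(recovery): 1, 1, 1, 0, 0, -1, -2, 0; Σd² = 8
ρ = 1 − 6Σd² / [n(n²−1)] = 1 − 6×8 / (8×63) = 1 − 48/504 ≈ 0.905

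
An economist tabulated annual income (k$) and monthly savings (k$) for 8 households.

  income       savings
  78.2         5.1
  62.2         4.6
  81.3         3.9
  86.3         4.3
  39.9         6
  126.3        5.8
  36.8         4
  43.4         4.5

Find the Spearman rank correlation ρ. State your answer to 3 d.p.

0.024

Rank income: 5, 4, 6, 7, 2, 8, 1, 3
Rank savings: 6, 5, 1, 3, 8, 7, 2, 4
d = rank(income) − rank(savings): -1, -1, 5, 4, -6, 1, -1, -1; Σd² = 82
ρ = 1 − 6Σd² / [n(n²−1)] = 1 − 6×82 / (8×63) = 1 − 492/504 ≈ 0.024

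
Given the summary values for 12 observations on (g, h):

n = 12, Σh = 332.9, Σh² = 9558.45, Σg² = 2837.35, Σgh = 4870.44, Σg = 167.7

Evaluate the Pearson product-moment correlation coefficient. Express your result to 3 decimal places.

0.546

r = (nΣgh − ΣgΣh) / √[(nΣg² − (Σg)²)(nΣh² − (Σh)²)]
Numerator: 12×4870.44 − 167.7×332.9 = 2617.95
Denominator: √[(34048.2 − 28123.29)(114701.4 − 110822.41)] = √[5924.91 × 3878.99] = 4794.0241
r = 2617.95 / 4794.0241 ≈ 0.546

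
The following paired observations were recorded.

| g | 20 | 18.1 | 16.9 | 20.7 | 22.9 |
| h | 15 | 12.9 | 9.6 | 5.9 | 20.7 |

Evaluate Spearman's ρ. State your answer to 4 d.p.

0.4000

Rank g: 3, 2, 1, 4, 5
Rank h: 4, 3, 2, 1, 5
d = rank(g) − rank(h): -1, -1, -1, 3, 0; Σd² = 12
ρ = 1 − 6Σd² / [n(n²−1)] = 1 − 6×12 / (5×24) = 1 − 72/120 ≈ 0.4000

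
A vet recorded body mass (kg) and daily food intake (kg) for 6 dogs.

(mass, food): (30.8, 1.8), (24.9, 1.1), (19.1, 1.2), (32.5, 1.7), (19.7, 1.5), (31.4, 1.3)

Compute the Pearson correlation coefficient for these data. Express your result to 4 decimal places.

n = 6, Σx = 158.4, Σy = 8.6, Σx² = 4363.76, Σy² = 12.72, Σxy = 231.37
nΣxy − ΣxΣy = 1388.22 − 1362.24 = 25.98
nΣx² − (Σx)² = 26182.56 − 25090.56 = 1092; nΣy² − (Σy)² = 76.32 − 73.96 = 2.36
r = 25.98 / √(1092 × 2.36) = 25.98 / 50.7653 ≈ 0.5118

0.5118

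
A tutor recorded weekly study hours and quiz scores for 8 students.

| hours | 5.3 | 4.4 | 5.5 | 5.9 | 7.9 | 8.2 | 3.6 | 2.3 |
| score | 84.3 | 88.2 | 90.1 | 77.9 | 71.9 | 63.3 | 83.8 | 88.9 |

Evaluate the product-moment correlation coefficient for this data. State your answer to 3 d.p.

n = 8, Σx = 43.1, Σy = 648.4, Σx² = 260.41, Σy² = 53174.3, Σxy = 3383.25
nΣxy − ΣxΣy = 27066 − 27946.04 = -880.04
nΣx² − (Σx)² = 2083.28 − 1857.61 = 225.67; nΣy² − (Σy)² = 425394.4 − 420422.56 = 4971.84
r = -880.04 / √(225.67 × 4971.84) = -880.04 / 1059.2427 ≈ -0.831

-0.831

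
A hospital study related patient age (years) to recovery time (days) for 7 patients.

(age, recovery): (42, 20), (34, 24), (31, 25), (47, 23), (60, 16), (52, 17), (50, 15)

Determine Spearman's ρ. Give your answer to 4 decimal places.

-0.8571

Rank age: 3, 2, 1, 4, 7, 6, 5
Rank recovery: 4, 6, 7, 5, 2, 3, 1
d = rank(age) − rank(recovery): -1, -4, -6, -1, 5, 3, 4; Σd² = 104
ρ = 1 − 6Σd² / [n(n²−1)] = 1 − 6×104 / (7×48) = 1 − 624/336 ≈ -0.8571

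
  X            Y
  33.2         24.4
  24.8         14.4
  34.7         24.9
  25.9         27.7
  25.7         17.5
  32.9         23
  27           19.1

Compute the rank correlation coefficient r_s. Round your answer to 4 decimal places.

0.6429

Rank X: 6, 1, 7, 3, 2, 5, 4
Rank Y: 5, 1, 6, 7, 2, 4, 3
d = rank(X) − rank(Y): 1, 0, 1, -4, 0, 1, 1; Σd² = 20
ρ = 1 − 6Σd² / [n(n²−1)] = 1 − 6×20 / (7×48) = 1 − 120/336 ≈ 0.6429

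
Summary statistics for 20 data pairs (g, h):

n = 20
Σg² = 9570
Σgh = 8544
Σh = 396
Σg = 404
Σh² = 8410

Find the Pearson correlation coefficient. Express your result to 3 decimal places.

r = (nΣgh − ΣgΣh) / √[(nΣg² − (Σg)²)(nΣh² − (Σh)²)]
Numerator: 20×8544 − 404×396 = 10896
Denominator: √[(191400 − 163216)(168200 − 156816)] = √[28184 × 11384] = 17912.1929
r = 10896 / 17912.1929 ≈ 0.608

0.608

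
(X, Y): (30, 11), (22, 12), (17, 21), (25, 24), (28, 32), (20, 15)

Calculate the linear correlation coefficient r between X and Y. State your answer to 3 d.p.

n = 6, ΣX = 142, ΣY = 115, ΣX² = 3482, ΣY² = 2531, ΣXY = 2747
nΣXY − ΣXΣY = 16482 − 16330 = 152
nΣX² − (ΣX)² = 20892 − 20164 = 728; nΣY² − (ΣY)² = 15186 − 13225 = 1961
r = 152 / √(728 × 1961) = 152 / 1194.8255 ≈ 0.127

0.127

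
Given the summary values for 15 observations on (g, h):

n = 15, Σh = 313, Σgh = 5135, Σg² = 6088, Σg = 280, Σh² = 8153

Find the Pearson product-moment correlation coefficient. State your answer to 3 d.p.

r = (nΣgh − ΣgΣh) / √[(nΣg² − (Σg)²)(nΣh² − (Σh)²)]
Numerator: 15×5135 − 280×313 = -10615
Denominator: √[(91320 − 78400)(122295 − 97969)] = √[12920 × 24326] = 17728.2802
r = -10615 / 17728.2802 ≈ -0.599

-0.599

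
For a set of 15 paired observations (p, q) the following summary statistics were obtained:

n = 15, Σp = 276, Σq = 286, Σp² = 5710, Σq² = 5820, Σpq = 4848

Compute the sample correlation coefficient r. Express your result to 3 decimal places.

r = (nΣpq − ΣpΣq) / √[(nΣp² − (Σp)²)(nΣq² − (Σq)²)]
Numerator: 15×4848 − 276×286 = -6216
Denominator: √[(85650 − 76176)(87300 − 81796)] = √[9474 × 5504] = 7221.1423
r = -6216 / 7221.1423 ≈ -0.861

-0.861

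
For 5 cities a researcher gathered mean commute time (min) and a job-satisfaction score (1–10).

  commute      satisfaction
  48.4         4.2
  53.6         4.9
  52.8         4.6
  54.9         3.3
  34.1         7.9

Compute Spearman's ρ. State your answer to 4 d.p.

Rank commute: 2, 4, 3, 5, 1
Rank satisfaction: 2, 4, 3, 1, 5
d = rank(commute) − rank(satisfaction): 0, 0, 0, 4, -4; Σd² = 32
ρ = 1 − 6Σd² / [n(n²−1)] = 1 − 6×32 / (5×24) = 1 − 192/120 ≈ -0.6000

-0.6000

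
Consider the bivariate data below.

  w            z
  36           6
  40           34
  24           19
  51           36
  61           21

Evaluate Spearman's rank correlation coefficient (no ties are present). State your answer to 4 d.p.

0.6000

Rank w: 2, 3, 1, 4, 5
Rank z: 1, 4, 2, 5, 3
d = rank(w) − rank(z): 1, -1, -1, -1, 2; Σd² = 8
ρ = 1 − 6Σd² / [n(n²−1)] = 1 − 6×8 / (5×24) = 1 − 48/120 ≈ 0.6000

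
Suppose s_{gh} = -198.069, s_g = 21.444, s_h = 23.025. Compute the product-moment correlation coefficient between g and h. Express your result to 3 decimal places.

-0.401

r = Cov(g,h) / (s_g · s_h) = -198.069 / (21.444 × 23.025)
  = -198.069 / 493.7481 ≈ -0.401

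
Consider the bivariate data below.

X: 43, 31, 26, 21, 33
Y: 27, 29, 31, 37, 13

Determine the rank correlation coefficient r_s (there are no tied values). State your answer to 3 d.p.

Rank X: 5, 3, 2, 1, 4
Rank Y: 2, 3, 4, 5, 1
d = rank(X) − rank(Y): 3, 0, -2, -4, 3; Σd² = 38
ρ = 1 − 6Σd² / [n(n²−1)] = 1 − 6×38 / (5×24) = 1 − 228/120 ≈ -0.900

-0.900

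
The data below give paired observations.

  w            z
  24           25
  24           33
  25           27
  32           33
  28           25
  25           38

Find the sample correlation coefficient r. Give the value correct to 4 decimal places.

0.0800

n = 6, Σw = 158, Σz = 181, Σw² = 4210, Σz² = 5601, Σwz = 4773
nΣwz − ΣwΣz = 28638 − 28598 = 40
nΣw² − (Σw)² = 25260 − 24964 = 296; nΣz² − (Σz)² = 33606 − 32761 = 845
r = 40 / √(296 × 845) = 40 / 500.1200 ≈ 0.0800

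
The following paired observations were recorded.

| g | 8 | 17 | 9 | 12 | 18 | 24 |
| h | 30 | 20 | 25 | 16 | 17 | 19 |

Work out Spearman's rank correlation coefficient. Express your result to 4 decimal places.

Rank g: 1, 4, 2, 3, 5, 6
Rank h: 6, 4, 5, 1, 2, 3
d = rank(g) − rank(h): -5, 0, -3, 2, 3, 3; Σd² = 56
ρ = 1 − 6Σd² / [n(n²−1)] = 1 − 6×56 / (6×35) = 1 − 336/210 ≈ -0.6000

-0.6000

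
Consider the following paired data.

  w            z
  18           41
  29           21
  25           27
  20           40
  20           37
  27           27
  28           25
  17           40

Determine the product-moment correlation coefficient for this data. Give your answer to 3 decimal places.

n = 8, Σw = 184, Σz = 258, Σw² = 4392, Σz² = 8774, Σwz = 5671
nΣwz − ΣwΣz = 45368 − 47472 = -2104
nΣw² − (Σw)² = 35136 − 33856 = 1280; nΣz² − (Σz)² = 70192 − 66564 = 3628
r = -2104 / √(1280 × 3628) = -2104 / 2154.9571 ≈ -0.976

-0.976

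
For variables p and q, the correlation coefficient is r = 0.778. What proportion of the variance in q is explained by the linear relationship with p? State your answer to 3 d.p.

r² = (0.778)² = 0.605

0.605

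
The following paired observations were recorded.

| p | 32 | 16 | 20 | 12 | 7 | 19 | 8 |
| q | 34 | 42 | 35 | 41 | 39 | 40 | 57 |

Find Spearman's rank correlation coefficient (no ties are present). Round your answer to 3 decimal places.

-0.607

Rank p: 7, 4, 6, 3, 1, 5, 2
Rank q: 1, 6, 2, 5, 3, 4, 7
d = rank(p) − rank(q): 6, -2, 4, -2, -2, 1, -5; Σd² = 90
ρ = 1 − 6Σd² / [n(n²−1)] = 1 − 6×90 / (7×48) = 1 − 540/336 ≈ -0.607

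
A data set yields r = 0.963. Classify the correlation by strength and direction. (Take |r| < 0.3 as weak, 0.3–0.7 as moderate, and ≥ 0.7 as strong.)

r = 0.963 > 0 so the relationship is positive.
|r| = 0.963, which falls in the strong range.

strong positive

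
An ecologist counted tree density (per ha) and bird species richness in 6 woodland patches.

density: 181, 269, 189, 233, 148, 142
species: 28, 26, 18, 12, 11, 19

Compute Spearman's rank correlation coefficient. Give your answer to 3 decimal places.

0.143

Rank density: 3, 6, 4, 5, 2, 1
Rank species: 6, 5, 3, 2, 1, 4
d = rank(density) − rank(species): -3, 1, 1, 3, 1, -3; Σd² = 30
ρ = 1 − 6Σd² / [n(n²−1)] = 1 − 6×30 / (6×35) = 1 − 180/210 ≈ 0.143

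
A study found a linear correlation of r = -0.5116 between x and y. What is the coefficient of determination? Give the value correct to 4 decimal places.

0.2617

r² = (-0.5116)² = 0.2617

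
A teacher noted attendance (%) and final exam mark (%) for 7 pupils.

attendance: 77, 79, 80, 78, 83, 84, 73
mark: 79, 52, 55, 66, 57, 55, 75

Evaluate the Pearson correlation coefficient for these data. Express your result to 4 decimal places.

-0.7456

n = 7, Σx = 554, Σy = 439, Σx² = 43928, Σy² = 28225, Σxy = 34565
nΣxy − ΣxΣy = 241955 − 243206 = -1251
nΣx² − (Σx)² = 307496 − 306916 = 580; nΣy² − (Σy)² = 197575 − 192721 = 4854
r = -1251 / √(580 × 4854) = -1251 / 1677.8915 ≈ -0.7456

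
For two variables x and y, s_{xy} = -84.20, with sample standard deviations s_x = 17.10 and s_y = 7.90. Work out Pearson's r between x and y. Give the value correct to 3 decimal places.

-0.623

r = Cov(x,y) / (s_x · s_y) = -84.20 / (17.10 × 7.90)
  = -84.20 / 135.0900 ≈ -0.623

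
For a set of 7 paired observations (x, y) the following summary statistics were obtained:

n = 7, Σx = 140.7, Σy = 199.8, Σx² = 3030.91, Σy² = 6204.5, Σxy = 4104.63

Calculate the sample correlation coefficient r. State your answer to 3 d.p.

r = (nΣxy − ΣxΣy) / √[(nΣx² − (Σx)²)(nΣy² − (Σy)²)]
Numerator: 7×4104.63 − 140.7×199.8 = 620.55
Denominator: √[(21216.37 − 19796.49)(43431.5 − 39920.04)] = √[1419.88 × 3511.46] = 2232.9021
r = 620.55 / 2232.9021 ≈ 0.278

0.278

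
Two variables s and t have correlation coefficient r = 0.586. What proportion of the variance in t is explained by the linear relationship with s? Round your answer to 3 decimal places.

0.343

r² = (0.586)² = 0.343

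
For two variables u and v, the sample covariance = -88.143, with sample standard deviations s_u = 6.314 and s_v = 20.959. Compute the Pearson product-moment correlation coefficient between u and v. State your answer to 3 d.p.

-0.666

r = Cov(u,v) / (s_u · s_v) = -88.143 / (6.314 × 20.959)
  = -88.143 / 132.3351 ≈ -0.666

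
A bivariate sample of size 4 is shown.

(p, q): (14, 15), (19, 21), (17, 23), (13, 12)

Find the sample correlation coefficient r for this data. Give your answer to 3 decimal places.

n = 4, Σp = 63, Σq = 71, Σp² = 1015, Σq² = 1339, Σpq = 1156
nΣpq − ΣpΣq = 4624 − 4473 = 151
nΣp² − (Σp)² = 4060 − 3969 = 91; nΣq² − (Σq)² = 5356 − 5041 = 315
r = 151 / √(91 × 315) = 151 / 169.3074 ≈ 0.892

0.892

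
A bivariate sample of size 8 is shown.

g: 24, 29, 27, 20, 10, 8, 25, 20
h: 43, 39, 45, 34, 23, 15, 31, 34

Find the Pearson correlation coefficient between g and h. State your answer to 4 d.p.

0.8929

n = 8, Σg = 163, Σh = 264, Σg² = 3735, Σh² = 9422, Σgh = 5863
nΣgh − ΣgΣh = 46904 − 43032 = 3872
nΣg² − (Σg)² = 29880 − 26569 = 3311; nΣh² − (Σh)² = 75376 − 69696 = 5680
r = 3872 / √(3311 × 5680) = 3872 / 4336.6439 ≈ 0.8929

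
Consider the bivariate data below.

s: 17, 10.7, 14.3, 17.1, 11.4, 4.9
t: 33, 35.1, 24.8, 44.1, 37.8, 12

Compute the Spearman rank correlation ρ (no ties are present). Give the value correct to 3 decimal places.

0.543

Rank s: 5, 2, 4, 6, 3, 1
Rank t: 3, 4, 2, 6, 5, 1
d = rank(s) − rank(t): 2, -2, 2, 0, -2, 0; Σd² = 16
ρ = 1 − 6Σd² / [n(n²−1)] = 1 − 6×16 / (6×35) = 1 − 96/210 ≈ 0.543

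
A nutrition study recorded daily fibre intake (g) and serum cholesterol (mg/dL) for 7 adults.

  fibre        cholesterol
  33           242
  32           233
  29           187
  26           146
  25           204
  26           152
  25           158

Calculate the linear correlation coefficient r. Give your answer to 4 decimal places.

n = 7, Σx = 196, Σy = 1322, Σx² = 5556, Σy² = 258822, Σxy = 37663
nΣxy − ΣxΣy = 263641 − 259112 = 4529
nΣx² − (Σx)² = 38892 − 38416 = 476; nΣy² − (Σy)² = 1811754 − 1747684 = 64070
r = 4529 / √(476 × 64070) = 4529 / 5522.4379 ≈ 0.8201

0.8201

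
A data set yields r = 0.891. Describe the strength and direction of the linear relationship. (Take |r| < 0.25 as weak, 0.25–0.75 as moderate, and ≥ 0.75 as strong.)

r = 0.891 > 0 so the relationship is positive.
|r| = 0.891, which falls in the strong range.

strong positive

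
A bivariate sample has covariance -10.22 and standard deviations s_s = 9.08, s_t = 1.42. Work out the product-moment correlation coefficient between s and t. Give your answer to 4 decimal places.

-0.7926

r = Cov(s,t) / (s_s · s_t) = -10.22 / (9.08 × 1.42)
  = -10.22 / 12.8936 ≈ -0.7926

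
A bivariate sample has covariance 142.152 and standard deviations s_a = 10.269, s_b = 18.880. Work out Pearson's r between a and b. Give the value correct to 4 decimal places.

0.7332

r = Cov(a,b) / (s_a · s_b) = 142.152 / (10.269 × 18.880)
  = 142.152 / 193.8787 ≈ 0.7332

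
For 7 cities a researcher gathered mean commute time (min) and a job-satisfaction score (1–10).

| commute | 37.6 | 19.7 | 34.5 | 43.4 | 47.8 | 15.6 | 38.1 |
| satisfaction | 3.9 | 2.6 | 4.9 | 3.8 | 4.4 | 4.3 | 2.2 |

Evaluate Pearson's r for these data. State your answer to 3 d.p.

n = 7, Σx = 236.7, Σy = 26.1, Σx² = 8855.47, Σy² = 103.11, Σxy = 893.05
nΣxy − ΣxΣy = 6251.35 − 6177.87 = 73.48
nΣx² − (Σx)² = 61988.29 − 56026.89 = 5961.4; nΣy² − (Σy)² = 721.77 − 681.21 = 40.56
r = 73.48 / √(5961.4 × 40.56) = 73.48 / 491.7259 ≈ 0.149

0.149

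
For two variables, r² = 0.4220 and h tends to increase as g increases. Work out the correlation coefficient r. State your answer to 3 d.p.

0.650

|r| = √0.4220 = 0.650
The association is positive, so r = 0.650.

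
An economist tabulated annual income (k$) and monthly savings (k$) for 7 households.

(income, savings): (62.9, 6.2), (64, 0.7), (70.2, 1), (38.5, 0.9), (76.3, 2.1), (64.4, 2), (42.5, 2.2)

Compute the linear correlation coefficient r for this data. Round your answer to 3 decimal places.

n = 7, Σx = 418.8, Σy = 15.1, Σx² = 26238, Σy² = 53.99, Σxy = 922.16
nΣxy − ΣxΣy = 6455.12 − 6323.88 = 131.24
nΣx² − (Σx)² = 183666 − 175393.44 = 8272.56; nΣy² − (Σy)² = 377.93 − 228.01 = 149.92
r = 131.24 / √(8272.56 × 149.92) = 131.24 / 1113.6526 ≈ 0.118

0.118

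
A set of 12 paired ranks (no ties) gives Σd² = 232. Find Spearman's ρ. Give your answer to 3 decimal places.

0.189

ρ = 1 − 6Σd² / [n(n²−1)] = 1 − 6×232 / (12×143)
  = 1 − 1392/1716 = 1 − 0.8112 ≈ 0.189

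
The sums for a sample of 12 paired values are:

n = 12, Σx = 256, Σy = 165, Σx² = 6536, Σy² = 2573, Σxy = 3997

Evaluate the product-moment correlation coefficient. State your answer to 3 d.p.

r = (nΣxy − ΣxΣy) / √[(nΣx² − (Σx)²)(nΣy² − (Σy)²)]
Numerator: 12×3997 − 256×165 = 5724
Denominator: √[(78432 − 65536)(30876 − 27225)] = √[12896 × 3651] = 6861.7269
r = 5724 / 6861.7269 ≈ 0.834

0.834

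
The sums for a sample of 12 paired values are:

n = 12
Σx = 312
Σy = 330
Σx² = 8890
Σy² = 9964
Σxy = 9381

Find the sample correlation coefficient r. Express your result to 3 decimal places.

r = (nΣxy − ΣxΣy) / √[(nΣx² − (Σx)²)(nΣy² − (Σy)²)]
Numerator: 12×9381 − 312×330 = 9612
Denominator: √[(106680 − 97344)(119568 − 108900)] = √[9336 × 10668] = 9979.8020
r = 9612 / 9979.8020 ≈ 0.963

0.963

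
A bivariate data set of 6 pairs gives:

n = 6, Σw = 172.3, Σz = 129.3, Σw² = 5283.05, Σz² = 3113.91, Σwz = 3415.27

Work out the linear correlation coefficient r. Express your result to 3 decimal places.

r = (nΣwz − ΣwΣz) / √[(nΣw² − (Σw)²)(nΣz² − (Σz)²)]
Numerator: 6×3415.27 − 172.3×129.3 = -1786.77
Denominator: √[(31698.3 − 29687.29)(18683.46 − 16718.49)] = √[2011.01 × 1964.97] = 1987.8567
r = -1786.77 / 1987.8567 ≈ -0.899

-0.899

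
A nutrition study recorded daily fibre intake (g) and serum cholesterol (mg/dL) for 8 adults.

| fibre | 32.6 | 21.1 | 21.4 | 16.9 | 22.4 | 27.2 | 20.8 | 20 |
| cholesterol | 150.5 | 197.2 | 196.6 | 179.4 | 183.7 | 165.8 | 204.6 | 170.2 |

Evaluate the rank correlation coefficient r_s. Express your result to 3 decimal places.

-0.429

Rank fibre: 8, 4, 5, 1, 6, 7, 3, 2
Rank cholesterol: 1, 7, 6, 4, 5, 2, 8, 3
d = rank(fibre) − rank(cholesterol): 7, -3, -1, -3, 1, 5, -5, -1; Σd² = 120
ρ = 1 − 6Σd² / [n(n²−1)] = 1 − 6×120 / (8×63) = 1 − 720/504 ≈ -0.429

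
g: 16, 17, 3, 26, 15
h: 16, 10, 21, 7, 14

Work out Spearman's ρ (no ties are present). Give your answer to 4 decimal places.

Rank g: 3, 4, 1, 5, 2
Rank h: 4, 2, 5, 1, 3
d = rank(g) − rank(h): -1, 2, -4, 4, -1; Σd² = 38
ρ = 1 − 6Σd² / [n(n²−1)] = 1 − 6×38 / (5×24) = 1 − 228/120 ≈ -0.9000

-0.9000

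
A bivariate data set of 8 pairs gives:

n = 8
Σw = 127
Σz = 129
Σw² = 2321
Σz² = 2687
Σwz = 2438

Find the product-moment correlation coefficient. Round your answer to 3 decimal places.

r = (nΣwz − ΣwΣz) / √[(nΣw² − (Σw)²)(nΣz² − (Σz)²)]
Numerator: 8×2438 − 127×129 = 3121
Denominator: √[(18568 − 16129)(21496 − 16641)] = √[2439 × 4855] = 3441.1255
r = 3121 / 3441.1255 ≈ 0.907

0.907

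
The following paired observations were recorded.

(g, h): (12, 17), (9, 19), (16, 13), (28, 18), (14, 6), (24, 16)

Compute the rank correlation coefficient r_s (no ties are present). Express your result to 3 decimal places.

-0.200

Rank g: 2, 1, 4, 6, 3, 5
Rank h: 4, 6, 2, 5, 1, 3
d = rank(g) − rank(h): -2, -5, 2, 1, 2, 2; Σd² = 42
ρ = 1 − 6Σd² / [n(n²−1)] = 1 − 6×42 / (6×35) = 1 − 252/210 ≈ -0.200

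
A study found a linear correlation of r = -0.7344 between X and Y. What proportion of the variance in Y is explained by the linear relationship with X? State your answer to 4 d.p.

0.5393

r² = (-0.7344)² = 0.5393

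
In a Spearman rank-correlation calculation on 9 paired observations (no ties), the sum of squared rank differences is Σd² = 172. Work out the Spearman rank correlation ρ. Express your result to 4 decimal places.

-0.4333

ρ = 1 − 6Σd² / [n(n²−1)] = 1 − 6×172 / (9×80)
  = 1 − 1032/720 = 1 − 1.43333 ≈ -0.4333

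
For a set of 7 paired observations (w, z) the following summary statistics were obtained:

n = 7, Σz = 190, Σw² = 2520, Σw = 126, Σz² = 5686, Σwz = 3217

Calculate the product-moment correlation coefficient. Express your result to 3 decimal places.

-0.556

r = (nΣwz − ΣwΣz) / √[(nΣw² − (Σw)²)(nΣz² − (Σz)²)]
Numerator: 7×3217 − 126×190 = -1421
Denominator: √[(17640 − 15876)(39802 − 36100)] = √[1764 × 3702] = 2555.4506
r = -1421 / 2555.4506 ≈ -0.556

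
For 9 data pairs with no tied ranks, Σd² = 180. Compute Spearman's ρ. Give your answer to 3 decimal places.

ρ = 1 − 6Σd² / [n(n²−1)] = 1 − 6×180 / (9×80)
  = 1 − 1080/720 = 1 − 1.5000 ≈ -0.500

-0.500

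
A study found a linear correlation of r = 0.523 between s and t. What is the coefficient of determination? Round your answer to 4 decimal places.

0.2735

r² = (0.523)² = 0.2735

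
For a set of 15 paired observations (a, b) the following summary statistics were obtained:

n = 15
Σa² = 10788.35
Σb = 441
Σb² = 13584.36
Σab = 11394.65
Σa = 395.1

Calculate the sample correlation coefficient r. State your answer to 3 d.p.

r = (nΣab − ΣaΣb) / √[(nΣa² − (Σa)²)(nΣb² − (Σb)²)]
Numerator: 15×11394.65 − 395.1×441 = -3319.35
Denominator: √[(161825.25 − 156104.01)(203765.4 − 194481)] = √[5721.24 × 9284.4] = 7288.2289
r = -3319.35 / 7288.2289 ≈ -0.455

-0.455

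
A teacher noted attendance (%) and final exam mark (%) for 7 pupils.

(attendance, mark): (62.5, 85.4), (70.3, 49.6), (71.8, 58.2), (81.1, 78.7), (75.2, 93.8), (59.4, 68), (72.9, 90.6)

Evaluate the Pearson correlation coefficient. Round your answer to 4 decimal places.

n = 7, Σx = 493.2, Σy = 524.3, Σx² = 35078.6, Σy² = 40965.05, Σxy = 37083.41
nΣxy − ΣxΣy = 259583.87 − 258584.76 = 999.11
nΣx² − (Σx)² = 245550.2 − 243246.24 = 2303.96; nΣy² − (Σy)² = 286755.35 − 274890.49 = 11864.86
r = 999.11 / √(2303.96 × 11864.86) = 999.11 / 5228.3996 ≈ 0.1911

0.1911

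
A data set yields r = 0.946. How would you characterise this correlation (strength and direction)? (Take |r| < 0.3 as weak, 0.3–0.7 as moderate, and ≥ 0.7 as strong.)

r = 0.946 > 0 so the relationship is positive.
|r| = 0.946, which falls in the strong range.

strong positive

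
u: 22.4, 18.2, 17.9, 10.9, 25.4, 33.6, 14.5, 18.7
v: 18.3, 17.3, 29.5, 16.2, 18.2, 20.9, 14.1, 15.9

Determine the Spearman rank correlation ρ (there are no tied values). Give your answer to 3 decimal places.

Rank u: 6, 4, 3, 1, 7, 8, 2, 5
Rank v: 6, 4, 8, 3, 5, 7, 1, 2
d = rank(u) − rank(v): 0, 0, -5, -2, 2, 1, 1, 3; Σd² = 44
ρ = 1 − 6Σd² / [n(n²−1)] = 1 − 6×44 / (8×63) = 1 − 264/504 ≈ 0.476

0.476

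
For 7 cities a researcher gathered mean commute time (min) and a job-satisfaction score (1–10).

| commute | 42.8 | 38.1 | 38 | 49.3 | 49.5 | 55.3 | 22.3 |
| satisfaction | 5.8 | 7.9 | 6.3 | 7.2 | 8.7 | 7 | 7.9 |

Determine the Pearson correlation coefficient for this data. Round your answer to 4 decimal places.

n = 7, Σx = 295.3, Σy = 50.8, Σx² = 13163.57, Σy² = 374.68, Σxy = 2137.51
nΣxy − ΣxΣy = 14962.57 − 15001.24 = -38.67
nΣx² − (Σx)² = 92144.99 − 87202.09 = 4942.9; nΣy² − (Σy)² = 2622.76 − 2580.64 = 42.12
r = -38.67 / √(4942.9 × 42.12) = -38.67 / 456.2838 ≈ -0.0847

-0.0847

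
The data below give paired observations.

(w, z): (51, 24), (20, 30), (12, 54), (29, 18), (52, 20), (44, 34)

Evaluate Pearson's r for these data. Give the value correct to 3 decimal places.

-0.639

n = 6, Σw = 208, Σz = 180, Σw² = 8626, Σz² = 6272, Σwz = 5530
nΣwz − ΣwΣz = 33180 − 37440 = -4260
nΣw² − (Σw)² = 51756 − 43264 = 8492; nΣz² − (Σz)² = 37632 − 32400 = 5232
r = -4260 / √(8492 × 5232) = -4260 / 6665.5940 ≈ -0.639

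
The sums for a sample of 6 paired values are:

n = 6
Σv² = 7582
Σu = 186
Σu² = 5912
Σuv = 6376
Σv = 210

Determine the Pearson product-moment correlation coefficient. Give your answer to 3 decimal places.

r = (nΣuv − ΣuΣv) / √[(nΣu² − (Σu)²)(nΣv² − (Σv)²)]
Numerator: 6×6376 − 186×210 = -804
Denominator: √[(35472 − 34596)(45492 − 44100)] = √[876 × 1392] = 1104.2608
r = -804 / 1104.2608 ≈ -0.728

-0.728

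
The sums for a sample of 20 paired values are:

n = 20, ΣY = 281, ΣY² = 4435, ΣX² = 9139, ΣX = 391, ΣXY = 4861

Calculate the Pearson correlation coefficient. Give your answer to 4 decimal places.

-0.7414

r = (nΣXY − ΣXΣY) / √[(nΣX² − (ΣX)²)(nΣY² − (ΣY)²)]
Numerator: 20×4861 − 391×281 = -12651
Denominator: √[(182780 − 152881)(88700 − 78961)] = √[29899 × 9739] = 17064.1836
r = -12651 / 17064.1836 ≈ -0.7414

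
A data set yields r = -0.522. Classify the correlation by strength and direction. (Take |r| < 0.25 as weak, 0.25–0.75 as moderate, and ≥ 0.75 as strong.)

moderate negative

r = -0.522 < 0 so the relationship is negative.
|r| = 0.522, which falls in the moderate range.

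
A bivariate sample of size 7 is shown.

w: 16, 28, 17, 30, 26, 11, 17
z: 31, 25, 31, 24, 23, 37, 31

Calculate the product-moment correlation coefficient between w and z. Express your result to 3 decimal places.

-0.959

n = 7, Σw = 145, Σz = 202, Σw² = 3315, Σz² = 5982, Σwz = 3975
nΣwz − ΣwΣz = 27825 − 29290 = -1465
nΣw² − (Σw)² = 23205 − 21025 = 2180; nΣz² − (Σz)² = 41874 − 40804 = 1070
r = -1465 / √(2180 × 1070) = -1465 / 1527.2852 ≈ -0.959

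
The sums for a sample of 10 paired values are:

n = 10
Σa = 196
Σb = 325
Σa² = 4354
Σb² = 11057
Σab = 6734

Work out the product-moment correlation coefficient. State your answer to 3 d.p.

r = (nΣab − ΣaΣb) / √[(nΣa² − (Σa)²)(nΣb² − (Σb)²)]
Numerator: 10×6734 − 196×325 = 3640
Denominator: √[(43540 − 38416)(110570 − 105625)] = √[5124 × 4945] = 5033.7044
r = 3640 / 5033.7044 ≈ 0.723

0.723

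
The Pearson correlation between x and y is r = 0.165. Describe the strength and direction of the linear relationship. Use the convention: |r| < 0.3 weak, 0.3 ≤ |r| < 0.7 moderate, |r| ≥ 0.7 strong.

r = 0.165 > 0 so the relationship is positive.
|r| = 0.165, which falls in the weak range.

weak positive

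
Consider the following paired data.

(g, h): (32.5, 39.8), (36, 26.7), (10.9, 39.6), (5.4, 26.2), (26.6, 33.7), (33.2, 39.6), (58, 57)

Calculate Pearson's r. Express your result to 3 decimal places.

n = 7, Σg = 202.6, Σh = 262.6, Σg² = 7674.02, Σh² = 10504.38, Σgh = 8344.96
nΣgh − ΣgΣh = 58414.72 − 53202.76 = 5211.96
nΣg² − (Σg)² = 53718.14 − 41046.76 = 12671.38; nΣh² − (Σh)² = 73530.66 − 68958.76 = 4571.9
r = 5211.96 / √(12671.38 × 4571.9) = 5211.96 / 7611.3259 ≈ 0.685

0.685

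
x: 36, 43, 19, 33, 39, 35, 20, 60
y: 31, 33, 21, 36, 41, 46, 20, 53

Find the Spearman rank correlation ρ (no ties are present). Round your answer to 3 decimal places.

Rank x: 5, 7, 1, 3, 6, 4, 2, 8
Rank y: 3, 4, 2, 5, 6, 7, 1, 8
d = rank(x) − rank(y): 2, 3, -1, -2, 0, -3, 1, 0; Σd² = 28
ρ = 1 − 6Σd² / [n(n²−1)] = 1 − 6×28 / (8×63) = 1 − 168/504 ≈ 0.667

0.667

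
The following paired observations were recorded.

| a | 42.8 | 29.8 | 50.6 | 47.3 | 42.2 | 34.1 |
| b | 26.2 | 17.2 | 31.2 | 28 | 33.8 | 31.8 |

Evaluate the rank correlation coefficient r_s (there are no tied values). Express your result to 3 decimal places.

Rank a: 4, 1, 6, 5, 3, 2
Rank b: 2, 1, 4, 3, 6, 5
d = rank(a) − rank(b): 2, 0, 2, 2, -3, -3; Σd² = 30
ρ = 1 − 6Σd² / [n(n²−1)] = 1 − 6×30 / (6×35) = 1 − 180/210 ≈ 0.143

0.143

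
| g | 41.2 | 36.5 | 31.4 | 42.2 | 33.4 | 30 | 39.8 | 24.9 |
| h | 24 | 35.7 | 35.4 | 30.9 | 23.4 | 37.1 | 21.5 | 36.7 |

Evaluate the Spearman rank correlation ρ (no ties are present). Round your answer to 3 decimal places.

-0.643

Rank g: 7, 5, 3, 8, 4, 2, 6, 1
Rank h: 3, 6, 5, 4, 2, 8, 1, 7
d = rank(g) − rank(h): 4, -1, -2, 4, 2, -6, 5, -6; Σd² = 138
ρ = 1 − 6Σd² / [n(n²−1)] = 1 − 6×138 / (8×63) = 1 − 828/504 ≈ -0.643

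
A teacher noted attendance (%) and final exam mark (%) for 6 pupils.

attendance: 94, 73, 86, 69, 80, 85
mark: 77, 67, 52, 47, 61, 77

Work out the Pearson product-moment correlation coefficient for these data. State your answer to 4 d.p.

n = 6, Σx = 487, Σy = 381, Σx² = 39947, Σy² = 24981, Σxy = 31269
nΣxy − ΣxΣy = 187614 − 185547 = 2067
nΣx² − (Σx)² = 239682 − 237169 = 2513; nΣy² − (Σy)² = 149886 − 145161 = 4725
r = 2067 / √(2513 × 4725) = 2067 / 3445.8562 ≈ 0.5999

0.5999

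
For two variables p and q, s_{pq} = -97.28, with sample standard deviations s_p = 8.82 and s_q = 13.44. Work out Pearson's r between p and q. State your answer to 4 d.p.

r = Cov(p,q) / (s_p · s_q) = -97.28 / (8.82 × 13.44)
  = -97.28 / 118.5408 ≈ -0.8206

-0.8206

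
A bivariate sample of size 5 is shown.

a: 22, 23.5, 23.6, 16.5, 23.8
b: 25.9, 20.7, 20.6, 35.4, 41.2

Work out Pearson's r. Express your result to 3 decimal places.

n = 5, Σa = 109.4, Σb = 143.8, Σa² = 2431.9, Σb² = 4474.26, Σab = 3107.07
nΣab − ΣaΣb = 15535.35 − 15731.72 = -196.37
nΣa² − (Σa)² = 12159.5 − 11968.36 = 191.14; nΣb² − (Σb)² = 22371.3 − 20678.44 = 1692.86
r = -196.37 / √(191.14 × 1692.86) = -196.37 / 568.8350 ≈ -0.345

-0.345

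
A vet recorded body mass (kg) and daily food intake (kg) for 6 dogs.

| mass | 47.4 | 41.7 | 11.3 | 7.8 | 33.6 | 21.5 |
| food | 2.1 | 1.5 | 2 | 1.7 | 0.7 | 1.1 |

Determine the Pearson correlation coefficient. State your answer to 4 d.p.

-0.0583

n = 6, Σx = 163.3, Σy = 9.1, Σx² = 5765.39, Σy² = 15.25, Σxy = 245.12
nΣxy − ΣxΣy = 1470.72 − 1486.03 = -15.31
nΣx² − (Σx)² = 34592.34 − 26666.89 = 7925.45; nΣy² − (Σy)² = 91.5 − 82.81 = 8.69
r = -15.31 / √(7925.45 × 8.69) = -15.31 / 262.4351 ≈ -0.0583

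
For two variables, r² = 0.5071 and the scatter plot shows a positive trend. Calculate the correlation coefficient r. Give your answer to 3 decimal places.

0.712

|r| = √0.5071 = 0.712
The association is positive, so r = 0.712.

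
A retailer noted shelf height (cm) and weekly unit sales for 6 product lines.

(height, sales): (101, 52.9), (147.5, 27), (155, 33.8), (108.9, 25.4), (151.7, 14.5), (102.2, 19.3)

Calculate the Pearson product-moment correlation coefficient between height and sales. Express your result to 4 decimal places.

n = 6, Σx = 766.3, Σy = 172.9, Σx² = 101299.19, Σy² = 5897.75, Σxy = 21502.57
nΣxy − ΣxΣy = 129015.42 − 132493.27 = -3477.85
nΣx² − (Σx)² = 607795.14 − 587215.69 = 20579.45; nΣy² − (Σy)² = 35386.5 − 29894.41 = 5492.09
r = -3477.85 / √(20579.45 × 5492.09) = -3477.85 / 10631.2836 ≈ -0.3271

-0.3271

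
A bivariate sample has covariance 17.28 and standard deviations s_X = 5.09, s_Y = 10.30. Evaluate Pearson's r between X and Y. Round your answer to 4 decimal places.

r = Cov(X,Y) / (s_X · s_Y) = 17.28 / (5.09 × 10.30)
  = 17.28 / 52.4270 ≈ 0.3296

0.3296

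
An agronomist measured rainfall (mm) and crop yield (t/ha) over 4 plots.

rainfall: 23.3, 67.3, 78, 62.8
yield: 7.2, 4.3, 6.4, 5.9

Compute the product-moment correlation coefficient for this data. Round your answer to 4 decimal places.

n = 4, Σx = 231.4, Σy = 23.8, Σx² = 15100.02, Σy² = 146.1, Σxy = 1326.87
nΣxy − ΣxΣy = 5307.48 − 5507.32 = -199.84
nΣx² − (Σx)² = 60400.08 − 53545.96 = 6854.12; nΣy² − (Σy)² = 584.4 − 566.44 = 17.96
r = -199.84 / √(6854.12 × 17.96) = -199.84 / 350.8561 ≈ -0.5696

-0.5696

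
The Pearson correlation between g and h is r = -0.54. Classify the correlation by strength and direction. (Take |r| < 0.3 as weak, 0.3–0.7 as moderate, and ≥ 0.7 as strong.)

r = -0.54 < 0 so the relationship is negative.
|r| = 0.54, which falls in the moderate range.

moderate negative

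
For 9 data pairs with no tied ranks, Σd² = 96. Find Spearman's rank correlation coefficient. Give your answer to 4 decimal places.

ρ = 1 − 6Σd² / [n(n²−1)] = 1 − 6×96 / (9×80)
  = 1 − 576/720 = 1 − 0.80000 ≈ 0.2000

0.2000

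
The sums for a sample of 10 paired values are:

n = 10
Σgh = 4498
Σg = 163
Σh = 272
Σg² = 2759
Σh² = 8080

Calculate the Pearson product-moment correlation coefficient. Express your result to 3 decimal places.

0.244

r = (nΣgh − ΣgΣh) / √[(nΣg² − (Σg)²)(nΣh² − (Σh)²)]
Numerator: 10×4498 − 163×272 = 644
Denominator: √[(27590 − 26569)(80800 − 73984)] = √[1021 × 6816] = 2638.0174
r = 644 / 2638.0174 ≈ 0.244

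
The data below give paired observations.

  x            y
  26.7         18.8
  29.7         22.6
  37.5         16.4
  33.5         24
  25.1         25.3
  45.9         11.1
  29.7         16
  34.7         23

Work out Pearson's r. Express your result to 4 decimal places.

n = 8, Σx = 262.8, Σy = 157.2, Σx² = 8946.48, Σy² = 3257.46, Σxy = 5010
nΣxy − ΣxΣy = 40080 − 41312.16 = -1232.16
nΣx² − (Σx)² = 71571.84 − 69063.84 = 2508; nΣy² − (Σy)² = 26059.68 − 24711.84 = 1347.84
r = -1232.16 / √(2508 × 1347.84) = -1232.16 / 1838.5817 ≈ -0.6702

-0.6702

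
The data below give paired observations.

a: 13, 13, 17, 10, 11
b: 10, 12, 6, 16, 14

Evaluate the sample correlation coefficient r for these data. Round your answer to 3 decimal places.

-0.978

n = 5, Σa = 64, Σb = 58, Σa² = 848, Σb² = 732, Σab = 702
nΣab − ΣaΣb = 3510 − 3712 = -202
nΣa² − (Σa)² = 4240 − 4096 = 144; nΣb² − (Σb)² = 3660 − 3364 = 296
r = -202 / √(144 × 296) = -202 / 206.4558 ≈ -0.978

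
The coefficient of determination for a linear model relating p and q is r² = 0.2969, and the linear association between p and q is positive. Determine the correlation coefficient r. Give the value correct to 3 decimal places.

0.545

|r| = √0.2969 = 0.545
The association is positive, so r = 0.545.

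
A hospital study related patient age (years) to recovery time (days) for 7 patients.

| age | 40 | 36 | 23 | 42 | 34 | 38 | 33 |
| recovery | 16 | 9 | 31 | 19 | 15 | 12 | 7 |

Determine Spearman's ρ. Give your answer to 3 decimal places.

Rank age: 6, 4, 1, 7, 3, 5, 2
Rank recovery: 5, 2, 7, 6, 4, 3, 1
d = rank(age) − rank(recovery): 1, 2, -6, 1, -1, 2, 1; Σd² = 48
ρ = 1 − 6Σd² / [n(n²−1)] = 1 − 6×48 / (7×48) = 1 − 288/336 ≈ 0.143

0.143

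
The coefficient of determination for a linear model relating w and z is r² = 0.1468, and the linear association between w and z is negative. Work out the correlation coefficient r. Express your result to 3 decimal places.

-0.383

|r| = √0.1468 = 0.383
The association is negative, so r = −0.383.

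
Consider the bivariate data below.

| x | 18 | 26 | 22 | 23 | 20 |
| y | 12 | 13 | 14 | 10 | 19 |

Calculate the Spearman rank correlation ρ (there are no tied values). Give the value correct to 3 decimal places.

Rank x: 1, 5, 3, 4, 2
Rank y: 2, 3, 4, 1, 5
d = rank(x) − rank(y): -1, 2, -1, 3, -3; Σd² = 24
ρ = 1 − 6Σd² / [n(n²−1)] = 1 − 6×24 / (5×24) = 1 − 144/120 ≈ -0.200

-0.200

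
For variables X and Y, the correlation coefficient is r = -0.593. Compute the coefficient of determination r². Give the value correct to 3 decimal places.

0.352

r² = (-0.593)² = 0.352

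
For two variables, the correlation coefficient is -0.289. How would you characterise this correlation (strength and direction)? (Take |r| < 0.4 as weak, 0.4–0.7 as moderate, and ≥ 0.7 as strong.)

weak negative

r = -0.289 < 0 so the relationship is negative.
|r| = 0.289, which falls in the weak range.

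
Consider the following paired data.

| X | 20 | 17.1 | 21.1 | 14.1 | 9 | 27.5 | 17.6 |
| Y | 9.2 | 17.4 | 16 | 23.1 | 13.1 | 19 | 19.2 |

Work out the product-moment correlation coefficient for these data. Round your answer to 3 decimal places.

0.067

n = 7, ΣX = 126.4, ΣY = 117, ΣX² = 2483.44, ΣY² = 2078.26, ΣXY = 2123.17
nΣXY − ΣXΣY = 14862.19 − 14788.8 = 73.39
nΣX² − (ΣX)² = 17384.08 − 15976.96 = 1407.12; nΣY² − (ΣY)² = 14547.82 − 13689 = 858.82
r = 73.39 / √(1407.12 × 858.82) = 73.39 / 1099.3010 ≈ 0.067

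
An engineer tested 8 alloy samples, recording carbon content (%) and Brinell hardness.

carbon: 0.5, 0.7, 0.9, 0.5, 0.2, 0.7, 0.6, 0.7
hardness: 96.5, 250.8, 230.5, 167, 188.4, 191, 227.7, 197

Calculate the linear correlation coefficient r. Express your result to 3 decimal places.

0.452

n = 8, Σx = 4.8, Σy = 1548.9, Σx² = 3.18, Σy² = 315863.99, Σxy = 960.66
nΣxy − ΣxΣy = 7685.28 − 7434.72 = 250.56
nΣx² − (Σx)² = 25.44 − 23.04 = 2.4; nΣy² − (Σy)² = 2526911.92 − 2399091.21 = 127820.71
r = 250.56 / √(2.4 × 127820.71) = 250.56 / 553.8679 ≈ 0.452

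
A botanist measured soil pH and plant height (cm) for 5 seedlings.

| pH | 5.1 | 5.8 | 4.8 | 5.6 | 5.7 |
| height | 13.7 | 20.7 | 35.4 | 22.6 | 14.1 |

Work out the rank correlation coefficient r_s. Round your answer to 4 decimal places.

Rank pH: 2, 5, 1, 3, 4
Rank height: 1, 3, 5, 4, 2
d = rank(pH) − rank(height): 1, 2, -4, -1, 2; Σd² = 26
ρ = 1 − 6Σd² / [n(n²−1)] = 1 − 6×26 / (5×24) = 1 − 156/120 ≈ -0.3000

-0.3000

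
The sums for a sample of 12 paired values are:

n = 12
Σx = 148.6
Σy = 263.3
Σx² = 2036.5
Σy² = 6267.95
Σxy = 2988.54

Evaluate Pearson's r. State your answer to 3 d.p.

r = (nΣxy − ΣxΣy) / √[(nΣx² − (Σx)²)(nΣy² − (Σy)²)]
Numerator: 12×2988.54 − 148.6×263.3 = -3263.9
Denominator: √[(24438 − 22081.96)(75215.4 − 69326.89)] = √[2356.04 × 5888.51] = 3724.7235
r = -3263.9 / 3724.7235 ≈ -0.876

-0.876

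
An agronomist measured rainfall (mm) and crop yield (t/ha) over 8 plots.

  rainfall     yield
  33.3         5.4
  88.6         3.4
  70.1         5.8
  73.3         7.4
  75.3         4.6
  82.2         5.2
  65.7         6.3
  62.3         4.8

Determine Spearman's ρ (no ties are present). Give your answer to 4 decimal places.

Rank rainfall: 1, 8, 4, 5, 6, 7, 3, 2
Rank yield: 5, 1, 6, 8, 2, 4, 7, 3
d = rank(rainfall) − rank(yield): -4, 7, -2, -3, 4, 3, -4, -1; Σd² = 120
ρ = 1 − 6Σd² / [n(n²−1)] = 1 − 6×120 / (8×63) = 1 − 720/504 ≈ -0.4286

-0.4286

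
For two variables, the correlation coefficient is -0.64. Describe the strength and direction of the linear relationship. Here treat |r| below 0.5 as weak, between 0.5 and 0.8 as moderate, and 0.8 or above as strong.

r = -0.64 < 0 so the relationship is negative.
|r| = 0.64, which falls in the moderate range.

moderate negative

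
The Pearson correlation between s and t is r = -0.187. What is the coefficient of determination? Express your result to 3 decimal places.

r² = (-0.187)² = 0.035

0.035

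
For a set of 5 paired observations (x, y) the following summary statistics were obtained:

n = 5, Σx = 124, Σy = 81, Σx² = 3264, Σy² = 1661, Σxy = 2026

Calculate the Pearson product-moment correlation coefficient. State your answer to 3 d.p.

r = (nΣxy − ΣxΣy) / √[(nΣx² − (Σx)²)(nΣy² − (Σy)²)]
Numerator: 5×2026 − 124×81 = 86
Denominator: √[(16320 − 15376)(8305 − 6561)] = √[944 × 1744] = 1283.0963
r = 86 / 1283.0963 ≈ 0.067

0.067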